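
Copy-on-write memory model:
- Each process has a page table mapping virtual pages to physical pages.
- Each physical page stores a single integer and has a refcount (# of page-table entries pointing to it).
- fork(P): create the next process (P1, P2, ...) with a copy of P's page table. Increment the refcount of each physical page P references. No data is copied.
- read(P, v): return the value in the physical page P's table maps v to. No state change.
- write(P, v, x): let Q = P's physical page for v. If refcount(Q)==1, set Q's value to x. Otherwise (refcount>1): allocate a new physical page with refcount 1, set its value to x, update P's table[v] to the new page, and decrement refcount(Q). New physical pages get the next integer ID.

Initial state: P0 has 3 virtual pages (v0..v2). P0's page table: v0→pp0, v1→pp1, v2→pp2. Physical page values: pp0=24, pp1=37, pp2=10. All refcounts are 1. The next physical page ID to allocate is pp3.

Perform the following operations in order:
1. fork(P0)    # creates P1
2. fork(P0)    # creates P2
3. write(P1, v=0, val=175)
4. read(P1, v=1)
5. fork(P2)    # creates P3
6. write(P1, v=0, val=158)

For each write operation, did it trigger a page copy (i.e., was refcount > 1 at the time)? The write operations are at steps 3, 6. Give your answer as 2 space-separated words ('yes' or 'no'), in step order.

Op 1: fork(P0) -> P1. 3 ppages; refcounts: pp0:2 pp1:2 pp2:2
Op 2: fork(P0) -> P2. 3 ppages; refcounts: pp0:3 pp1:3 pp2:3
Op 3: write(P1, v0, 175). refcount(pp0)=3>1 -> COPY to pp3. 4 ppages; refcounts: pp0:2 pp1:3 pp2:3 pp3:1
Op 4: read(P1, v1) -> 37. No state change.
Op 5: fork(P2) -> P3. 4 ppages; refcounts: pp0:3 pp1:4 pp2:4 pp3:1
Op 6: write(P1, v0, 158). refcount(pp3)=1 -> write in place. 4 ppages; refcounts: pp0:3 pp1:4 pp2:4 pp3:1

yes no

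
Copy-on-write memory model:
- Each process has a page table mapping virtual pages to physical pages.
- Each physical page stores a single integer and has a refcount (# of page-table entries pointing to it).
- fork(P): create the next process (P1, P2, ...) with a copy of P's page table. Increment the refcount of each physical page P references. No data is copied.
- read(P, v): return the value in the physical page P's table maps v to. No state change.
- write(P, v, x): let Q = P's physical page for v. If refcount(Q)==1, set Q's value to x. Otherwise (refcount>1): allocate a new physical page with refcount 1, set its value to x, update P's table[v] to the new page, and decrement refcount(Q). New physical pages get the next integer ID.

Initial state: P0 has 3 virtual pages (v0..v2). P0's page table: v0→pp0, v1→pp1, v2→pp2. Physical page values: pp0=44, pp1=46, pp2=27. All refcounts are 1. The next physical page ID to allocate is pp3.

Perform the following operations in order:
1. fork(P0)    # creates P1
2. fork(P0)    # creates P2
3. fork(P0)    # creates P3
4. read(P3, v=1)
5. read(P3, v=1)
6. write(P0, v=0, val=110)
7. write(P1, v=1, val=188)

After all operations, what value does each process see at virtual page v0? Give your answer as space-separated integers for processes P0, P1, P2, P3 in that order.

Op 1: fork(P0) -> P1. 3 ppages; refcounts: pp0:2 pp1:2 pp2:2
Op 2: fork(P0) -> P2. 3 ppages; refcounts: pp0:3 pp1:3 pp2:3
Op 3: fork(P0) -> P3. 3 ppages; refcounts: pp0:4 pp1:4 pp2:4
Op 4: read(P3, v1) -> 46. No state change.
Op 5: read(P3, v1) -> 46. No state change.
Op 6: write(P0, v0, 110). refcount(pp0)=4>1 -> COPY to pp3. 4 ppages; refcounts: pp0:3 pp1:4 pp2:4 pp3:1
Op 7: write(P1, v1, 188). refcount(pp1)=4>1 -> COPY to pp4. 5 ppages; refcounts: pp0:3 pp1:3 pp2:4 pp3:1 pp4:1
P0: v0 -> pp3 = 110
P1: v0 -> pp0 = 44
P2: v0 -> pp0 = 44
P3: v0 -> pp0 = 44

Answer: 110 44 44 44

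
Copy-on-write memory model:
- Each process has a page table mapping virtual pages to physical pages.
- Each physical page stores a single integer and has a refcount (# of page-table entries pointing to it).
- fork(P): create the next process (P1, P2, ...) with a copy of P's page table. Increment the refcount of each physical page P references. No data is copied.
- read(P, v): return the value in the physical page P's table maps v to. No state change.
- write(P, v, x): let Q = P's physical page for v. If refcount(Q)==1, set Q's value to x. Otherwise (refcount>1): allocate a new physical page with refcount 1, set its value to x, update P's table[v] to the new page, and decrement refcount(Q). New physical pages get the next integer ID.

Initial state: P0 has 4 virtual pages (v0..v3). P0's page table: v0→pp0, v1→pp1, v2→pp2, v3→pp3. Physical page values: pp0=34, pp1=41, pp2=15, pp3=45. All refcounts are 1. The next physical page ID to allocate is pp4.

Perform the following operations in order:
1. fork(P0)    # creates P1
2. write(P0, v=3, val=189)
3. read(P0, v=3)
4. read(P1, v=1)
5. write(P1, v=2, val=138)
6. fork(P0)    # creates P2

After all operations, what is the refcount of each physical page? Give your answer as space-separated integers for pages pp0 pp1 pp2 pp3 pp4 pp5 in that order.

Op 1: fork(P0) -> P1. 4 ppages; refcounts: pp0:2 pp1:2 pp2:2 pp3:2
Op 2: write(P0, v3, 189). refcount(pp3)=2>1 -> COPY to pp4. 5 ppages; refcounts: pp0:2 pp1:2 pp2:2 pp3:1 pp4:1
Op 3: read(P0, v3) -> 189. No state change.
Op 4: read(P1, v1) -> 41. No state change.
Op 5: write(P1, v2, 138). refcount(pp2)=2>1 -> COPY to pp5. 6 ppages; refcounts: pp0:2 pp1:2 pp2:1 pp3:1 pp4:1 pp5:1
Op 6: fork(P0) -> P2. 6 ppages; refcounts: pp0:3 pp1:3 pp2:2 pp3:1 pp4:2 pp5:1

Answer: 3 3 2 1 2 1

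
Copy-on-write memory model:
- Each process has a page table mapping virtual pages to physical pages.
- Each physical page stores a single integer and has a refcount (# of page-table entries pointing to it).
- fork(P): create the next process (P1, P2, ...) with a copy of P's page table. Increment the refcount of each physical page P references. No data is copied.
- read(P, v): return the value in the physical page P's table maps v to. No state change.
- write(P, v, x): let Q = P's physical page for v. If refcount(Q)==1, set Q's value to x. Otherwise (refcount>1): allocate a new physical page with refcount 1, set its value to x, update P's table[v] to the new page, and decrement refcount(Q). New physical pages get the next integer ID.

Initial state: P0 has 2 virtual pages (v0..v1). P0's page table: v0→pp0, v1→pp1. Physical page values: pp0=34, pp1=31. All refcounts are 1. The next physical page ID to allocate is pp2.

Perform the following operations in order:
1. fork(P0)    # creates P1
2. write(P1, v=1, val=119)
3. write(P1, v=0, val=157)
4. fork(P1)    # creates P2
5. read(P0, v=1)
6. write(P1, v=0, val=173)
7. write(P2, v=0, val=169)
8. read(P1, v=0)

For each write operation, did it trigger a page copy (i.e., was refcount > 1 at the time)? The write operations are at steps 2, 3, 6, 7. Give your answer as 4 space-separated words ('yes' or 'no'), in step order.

Op 1: fork(P0) -> P1. 2 ppages; refcounts: pp0:2 pp1:2
Op 2: write(P1, v1, 119). refcount(pp1)=2>1 -> COPY to pp2. 3 ppages; refcounts: pp0:2 pp1:1 pp2:1
Op 3: write(P1, v0, 157). refcount(pp0)=2>1 -> COPY to pp3. 4 ppages; refcounts: pp0:1 pp1:1 pp2:1 pp3:1
Op 4: fork(P1) -> P2. 4 ppages; refcounts: pp0:1 pp1:1 pp2:2 pp3:2
Op 5: read(P0, v1) -> 31. No state change.
Op 6: write(P1, v0, 173). refcount(pp3)=2>1 -> COPY to pp4. 5 ppages; refcounts: pp0:1 pp1:1 pp2:2 pp3:1 pp4:1
Op 7: write(P2, v0, 169). refcount(pp3)=1 -> write in place. 5 ppages; refcounts: pp0:1 pp1:1 pp2:2 pp3:1 pp4:1
Op 8: read(P1, v0) -> 173. No state change.

yes yes yes no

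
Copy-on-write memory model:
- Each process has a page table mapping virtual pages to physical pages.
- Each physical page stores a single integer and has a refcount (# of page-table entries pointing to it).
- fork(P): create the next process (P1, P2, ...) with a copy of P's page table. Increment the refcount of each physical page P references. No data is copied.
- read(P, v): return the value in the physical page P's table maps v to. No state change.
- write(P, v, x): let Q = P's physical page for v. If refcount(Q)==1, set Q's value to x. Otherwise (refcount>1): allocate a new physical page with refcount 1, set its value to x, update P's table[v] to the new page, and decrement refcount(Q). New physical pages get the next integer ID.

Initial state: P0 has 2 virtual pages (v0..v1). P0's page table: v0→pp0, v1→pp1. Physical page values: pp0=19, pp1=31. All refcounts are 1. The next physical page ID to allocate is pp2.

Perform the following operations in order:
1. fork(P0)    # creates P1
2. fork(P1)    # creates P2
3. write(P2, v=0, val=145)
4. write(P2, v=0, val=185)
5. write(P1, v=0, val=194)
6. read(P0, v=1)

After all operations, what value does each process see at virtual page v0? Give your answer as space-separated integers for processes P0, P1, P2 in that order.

Answer: 19 194 185

Derivation:
Op 1: fork(P0) -> P1. 2 ppages; refcounts: pp0:2 pp1:2
Op 2: fork(P1) -> P2. 2 ppages; refcounts: pp0:3 pp1:3
Op 3: write(P2, v0, 145). refcount(pp0)=3>1 -> COPY to pp2. 3 ppages; refcounts: pp0:2 pp1:3 pp2:1
Op 4: write(P2, v0, 185). refcount(pp2)=1 -> write in place. 3 ppages; refcounts: pp0:2 pp1:3 pp2:1
Op 5: write(P1, v0, 194). refcount(pp0)=2>1 -> COPY to pp3. 4 ppages; refcounts: pp0:1 pp1:3 pp2:1 pp3:1
Op 6: read(P0, v1) -> 31. No state change.
P0: v0 -> pp0 = 19
P1: v0 -> pp3 = 194
P2: v0 -> pp2 = 185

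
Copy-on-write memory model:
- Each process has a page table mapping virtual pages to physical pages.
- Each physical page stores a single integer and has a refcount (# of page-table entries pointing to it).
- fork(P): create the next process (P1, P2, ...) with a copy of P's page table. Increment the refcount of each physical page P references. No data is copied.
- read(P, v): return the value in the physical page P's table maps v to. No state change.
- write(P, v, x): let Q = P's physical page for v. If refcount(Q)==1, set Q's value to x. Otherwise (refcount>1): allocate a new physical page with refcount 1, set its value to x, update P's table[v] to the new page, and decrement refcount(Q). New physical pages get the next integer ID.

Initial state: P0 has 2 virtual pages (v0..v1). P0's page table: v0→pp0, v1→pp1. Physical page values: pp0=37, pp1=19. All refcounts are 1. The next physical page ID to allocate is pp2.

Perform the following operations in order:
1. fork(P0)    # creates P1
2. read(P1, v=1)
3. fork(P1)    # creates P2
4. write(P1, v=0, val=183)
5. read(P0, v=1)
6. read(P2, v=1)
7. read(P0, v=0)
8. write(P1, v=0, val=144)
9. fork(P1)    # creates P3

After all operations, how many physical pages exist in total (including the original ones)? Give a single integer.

Op 1: fork(P0) -> P1. 2 ppages; refcounts: pp0:2 pp1:2
Op 2: read(P1, v1) -> 19. No state change.
Op 3: fork(P1) -> P2. 2 ppages; refcounts: pp0:3 pp1:3
Op 4: write(P1, v0, 183). refcount(pp0)=3>1 -> COPY to pp2. 3 ppages; refcounts: pp0:2 pp1:3 pp2:1
Op 5: read(P0, v1) -> 19. No state change.
Op 6: read(P2, v1) -> 19. No state change.
Op 7: read(P0, v0) -> 37. No state change.
Op 8: write(P1, v0, 144). refcount(pp2)=1 -> write in place. 3 ppages; refcounts: pp0:2 pp1:3 pp2:1
Op 9: fork(P1) -> P3. 3 ppages; refcounts: pp0:2 pp1:4 pp2:2

Answer: 3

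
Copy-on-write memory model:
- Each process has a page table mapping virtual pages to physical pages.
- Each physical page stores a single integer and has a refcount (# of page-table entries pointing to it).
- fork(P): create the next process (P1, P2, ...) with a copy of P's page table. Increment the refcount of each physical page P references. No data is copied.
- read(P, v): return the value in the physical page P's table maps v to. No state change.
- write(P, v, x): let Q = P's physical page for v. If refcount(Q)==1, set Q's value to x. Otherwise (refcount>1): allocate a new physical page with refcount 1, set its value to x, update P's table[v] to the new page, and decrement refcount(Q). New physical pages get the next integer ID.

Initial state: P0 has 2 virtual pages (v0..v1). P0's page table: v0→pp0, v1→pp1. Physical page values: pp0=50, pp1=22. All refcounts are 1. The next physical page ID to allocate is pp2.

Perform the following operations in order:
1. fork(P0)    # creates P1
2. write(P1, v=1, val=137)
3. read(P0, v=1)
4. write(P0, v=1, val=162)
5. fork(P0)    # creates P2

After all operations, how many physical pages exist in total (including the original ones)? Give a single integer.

Answer: 3

Derivation:
Op 1: fork(P0) -> P1. 2 ppages; refcounts: pp0:2 pp1:2
Op 2: write(P1, v1, 137). refcount(pp1)=2>1 -> COPY to pp2. 3 ppages; refcounts: pp0:2 pp1:1 pp2:1
Op 3: read(P0, v1) -> 22. No state change.
Op 4: write(P0, v1, 162). refcount(pp1)=1 -> write in place. 3 ppages; refcounts: pp0:2 pp1:1 pp2:1
Op 5: fork(P0) -> P2. 3 ppages; refcounts: pp0:3 pp1:2 pp2:1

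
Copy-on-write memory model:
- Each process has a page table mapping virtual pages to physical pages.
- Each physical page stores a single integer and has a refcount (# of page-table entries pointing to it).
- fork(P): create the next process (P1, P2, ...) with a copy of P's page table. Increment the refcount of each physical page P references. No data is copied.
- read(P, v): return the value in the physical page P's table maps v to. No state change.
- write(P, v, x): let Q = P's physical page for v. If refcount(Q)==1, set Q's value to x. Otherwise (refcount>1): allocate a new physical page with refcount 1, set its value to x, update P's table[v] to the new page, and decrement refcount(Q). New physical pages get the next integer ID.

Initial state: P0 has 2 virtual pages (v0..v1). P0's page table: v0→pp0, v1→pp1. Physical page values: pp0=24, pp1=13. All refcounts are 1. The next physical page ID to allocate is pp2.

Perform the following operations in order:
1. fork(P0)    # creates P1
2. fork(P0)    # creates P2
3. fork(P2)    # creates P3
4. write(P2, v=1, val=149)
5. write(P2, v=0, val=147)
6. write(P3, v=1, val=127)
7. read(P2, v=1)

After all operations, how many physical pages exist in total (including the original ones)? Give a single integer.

Answer: 5

Derivation:
Op 1: fork(P0) -> P1. 2 ppages; refcounts: pp0:2 pp1:2
Op 2: fork(P0) -> P2. 2 ppages; refcounts: pp0:3 pp1:3
Op 3: fork(P2) -> P3. 2 ppages; refcounts: pp0:4 pp1:4
Op 4: write(P2, v1, 149). refcount(pp1)=4>1 -> COPY to pp2. 3 ppages; refcounts: pp0:4 pp1:3 pp2:1
Op 5: write(P2, v0, 147). refcount(pp0)=4>1 -> COPY to pp3. 4 ppages; refcounts: pp0:3 pp1:3 pp2:1 pp3:1
Op 6: write(P3, v1, 127). refcount(pp1)=3>1 -> COPY to pp4. 5 ppages; refcounts: pp0:3 pp1:2 pp2:1 pp3:1 pp4:1
Op 7: read(P2, v1) -> 149. No state change.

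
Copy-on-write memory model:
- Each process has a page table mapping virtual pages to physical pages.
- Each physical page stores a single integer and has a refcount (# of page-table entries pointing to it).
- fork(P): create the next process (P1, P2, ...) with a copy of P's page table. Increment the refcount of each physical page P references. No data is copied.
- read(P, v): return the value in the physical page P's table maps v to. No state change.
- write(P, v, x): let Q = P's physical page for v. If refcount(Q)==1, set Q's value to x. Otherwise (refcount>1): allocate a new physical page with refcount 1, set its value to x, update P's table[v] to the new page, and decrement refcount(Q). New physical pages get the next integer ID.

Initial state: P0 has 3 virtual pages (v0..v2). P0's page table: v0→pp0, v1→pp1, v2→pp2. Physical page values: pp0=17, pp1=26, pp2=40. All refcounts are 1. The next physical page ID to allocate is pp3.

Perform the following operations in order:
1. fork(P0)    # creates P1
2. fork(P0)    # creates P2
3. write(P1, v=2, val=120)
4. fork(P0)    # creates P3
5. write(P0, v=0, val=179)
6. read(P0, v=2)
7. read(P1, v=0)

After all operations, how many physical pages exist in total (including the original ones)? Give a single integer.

Answer: 5

Derivation:
Op 1: fork(P0) -> P1. 3 ppages; refcounts: pp0:2 pp1:2 pp2:2
Op 2: fork(P0) -> P2. 3 ppages; refcounts: pp0:3 pp1:3 pp2:3
Op 3: write(P1, v2, 120). refcount(pp2)=3>1 -> COPY to pp3. 4 ppages; refcounts: pp0:3 pp1:3 pp2:2 pp3:1
Op 4: fork(P0) -> P3. 4 ppages; refcounts: pp0:4 pp1:4 pp2:3 pp3:1
Op 5: write(P0, v0, 179). refcount(pp0)=4>1 -> COPY to pp4. 5 ppages; refcounts: pp0:3 pp1:4 pp2:3 pp3:1 pp4:1
Op 6: read(P0, v2) -> 40. No state change.
Op 7: read(P1, v0) -> 17. No state change.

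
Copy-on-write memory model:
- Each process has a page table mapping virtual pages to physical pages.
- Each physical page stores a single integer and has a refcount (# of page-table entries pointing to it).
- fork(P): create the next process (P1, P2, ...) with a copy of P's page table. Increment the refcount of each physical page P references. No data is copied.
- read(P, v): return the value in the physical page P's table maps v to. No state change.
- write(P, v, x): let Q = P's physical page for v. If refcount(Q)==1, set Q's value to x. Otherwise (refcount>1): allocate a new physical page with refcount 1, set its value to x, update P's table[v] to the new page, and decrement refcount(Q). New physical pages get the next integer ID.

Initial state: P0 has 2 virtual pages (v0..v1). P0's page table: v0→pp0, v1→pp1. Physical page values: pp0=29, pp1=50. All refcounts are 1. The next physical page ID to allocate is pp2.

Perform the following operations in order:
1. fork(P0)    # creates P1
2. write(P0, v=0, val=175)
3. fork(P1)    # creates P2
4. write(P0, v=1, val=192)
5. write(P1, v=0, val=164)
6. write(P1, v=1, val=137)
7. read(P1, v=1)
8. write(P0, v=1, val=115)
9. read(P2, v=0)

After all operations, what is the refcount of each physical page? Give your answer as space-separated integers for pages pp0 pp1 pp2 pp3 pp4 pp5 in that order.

Op 1: fork(P0) -> P1. 2 ppages; refcounts: pp0:2 pp1:2
Op 2: write(P0, v0, 175). refcount(pp0)=2>1 -> COPY to pp2. 3 ppages; refcounts: pp0:1 pp1:2 pp2:1
Op 3: fork(P1) -> P2. 3 ppages; refcounts: pp0:2 pp1:3 pp2:1
Op 4: write(P0, v1, 192). refcount(pp1)=3>1 -> COPY to pp3. 4 ppages; refcounts: pp0:2 pp1:2 pp2:1 pp3:1
Op 5: write(P1, v0, 164). refcount(pp0)=2>1 -> COPY to pp4. 5 ppages; refcounts: pp0:1 pp1:2 pp2:1 pp3:1 pp4:1
Op 6: write(P1, v1, 137). refcount(pp1)=2>1 -> COPY to pp5. 6 ppages; refcounts: pp0:1 pp1:1 pp2:1 pp3:1 pp4:1 pp5:1
Op 7: read(P1, v1) -> 137. No state change.
Op 8: write(P0, v1, 115). refcount(pp3)=1 -> write in place. 6 ppages; refcounts: pp0:1 pp1:1 pp2:1 pp3:1 pp4:1 pp5:1
Op 9: read(P2, v0) -> 29. No state change.

Answer: 1 1 1 1 1 1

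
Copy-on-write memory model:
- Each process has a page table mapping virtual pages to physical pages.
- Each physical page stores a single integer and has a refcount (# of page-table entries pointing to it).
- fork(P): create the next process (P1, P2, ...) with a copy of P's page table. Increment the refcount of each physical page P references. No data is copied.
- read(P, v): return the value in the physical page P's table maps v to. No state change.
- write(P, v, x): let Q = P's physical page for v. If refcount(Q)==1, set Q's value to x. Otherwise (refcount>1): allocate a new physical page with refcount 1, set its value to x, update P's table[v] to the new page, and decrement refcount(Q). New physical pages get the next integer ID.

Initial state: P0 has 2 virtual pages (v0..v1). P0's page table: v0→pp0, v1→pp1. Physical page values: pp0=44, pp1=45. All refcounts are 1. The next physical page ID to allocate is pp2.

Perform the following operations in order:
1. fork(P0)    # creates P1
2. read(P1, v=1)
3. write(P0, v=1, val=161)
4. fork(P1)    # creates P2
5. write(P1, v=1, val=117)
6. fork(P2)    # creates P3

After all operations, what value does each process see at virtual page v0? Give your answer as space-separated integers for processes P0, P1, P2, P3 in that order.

Op 1: fork(P0) -> P1. 2 ppages; refcounts: pp0:2 pp1:2
Op 2: read(P1, v1) -> 45. No state change.
Op 3: write(P0, v1, 161). refcount(pp1)=2>1 -> COPY to pp2. 3 ppages; refcounts: pp0:2 pp1:1 pp2:1
Op 4: fork(P1) -> P2. 3 ppages; refcounts: pp0:3 pp1:2 pp2:1
Op 5: write(P1, v1, 117). refcount(pp1)=2>1 -> COPY to pp3. 4 ppages; refcounts: pp0:3 pp1:1 pp2:1 pp3:1
Op 6: fork(P2) -> P3. 4 ppages; refcounts: pp0:4 pp1:2 pp2:1 pp3:1
P0: v0 -> pp0 = 44
P1: v0 -> pp0 = 44
P2: v0 -> pp0 = 44
P3: v0 -> pp0 = 44

Answer: 44 44 44 44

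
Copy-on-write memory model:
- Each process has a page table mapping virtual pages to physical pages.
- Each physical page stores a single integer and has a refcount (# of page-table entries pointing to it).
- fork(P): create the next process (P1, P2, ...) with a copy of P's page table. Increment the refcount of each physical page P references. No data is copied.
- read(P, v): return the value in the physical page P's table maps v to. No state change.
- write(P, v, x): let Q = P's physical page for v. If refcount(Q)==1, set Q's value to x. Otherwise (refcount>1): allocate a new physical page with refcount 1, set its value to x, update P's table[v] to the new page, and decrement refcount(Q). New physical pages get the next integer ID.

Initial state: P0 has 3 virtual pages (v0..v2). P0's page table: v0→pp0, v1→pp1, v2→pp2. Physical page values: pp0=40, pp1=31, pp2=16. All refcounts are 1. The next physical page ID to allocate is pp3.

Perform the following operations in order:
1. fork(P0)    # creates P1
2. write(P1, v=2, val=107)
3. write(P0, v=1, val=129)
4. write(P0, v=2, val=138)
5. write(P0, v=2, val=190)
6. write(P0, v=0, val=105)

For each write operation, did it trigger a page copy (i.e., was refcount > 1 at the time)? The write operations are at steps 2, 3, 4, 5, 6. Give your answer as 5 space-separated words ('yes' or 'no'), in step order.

Op 1: fork(P0) -> P1. 3 ppages; refcounts: pp0:2 pp1:2 pp2:2
Op 2: write(P1, v2, 107). refcount(pp2)=2>1 -> COPY to pp3. 4 ppages; refcounts: pp0:2 pp1:2 pp2:1 pp3:1
Op 3: write(P0, v1, 129). refcount(pp1)=2>1 -> COPY to pp4. 5 ppages; refcounts: pp0:2 pp1:1 pp2:1 pp3:1 pp4:1
Op 4: write(P0, v2, 138). refcount(pp2)=1 -> write in place. 5 ppages; refcounts: pp0:2 pp1:1 pp2:1 pp3:1 pp4:1
Op 5: write(P0, v2, 190). refcount(pp2)=1 -> write in place. 5 ppages; refcounts: pp0:2 pp1:1 pp2:1 pp3:1 pp4:1
Op 6: write(P0, v0, 105). refcount(pp0)=2>1 -> COPY to pp5. 6 ppages; refcounts: pp0:1 pp1:1 pp2:1 pp3:1 pp4:1 pp5:1

yes yes no no yes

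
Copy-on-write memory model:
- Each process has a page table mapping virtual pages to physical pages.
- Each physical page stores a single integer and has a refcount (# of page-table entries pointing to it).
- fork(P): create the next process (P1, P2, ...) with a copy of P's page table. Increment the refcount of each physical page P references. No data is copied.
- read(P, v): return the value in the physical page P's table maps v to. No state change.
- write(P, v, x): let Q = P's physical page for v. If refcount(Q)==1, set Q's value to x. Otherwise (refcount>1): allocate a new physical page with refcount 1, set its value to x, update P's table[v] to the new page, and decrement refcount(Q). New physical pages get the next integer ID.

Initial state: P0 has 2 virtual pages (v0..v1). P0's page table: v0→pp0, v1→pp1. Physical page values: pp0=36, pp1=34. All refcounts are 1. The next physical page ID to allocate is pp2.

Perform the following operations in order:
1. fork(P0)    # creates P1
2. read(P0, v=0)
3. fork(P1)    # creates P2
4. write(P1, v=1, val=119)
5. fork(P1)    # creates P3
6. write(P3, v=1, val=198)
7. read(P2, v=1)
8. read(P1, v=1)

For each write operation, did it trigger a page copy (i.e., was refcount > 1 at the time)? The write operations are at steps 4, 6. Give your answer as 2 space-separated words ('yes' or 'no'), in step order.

Op 1: fork(P0) -> P1. 2 ppages; refcounts: pp0:2 pp1:2
Op 2: read(P0, v0) -> 36. No state change.
Op 3: fork(P1) -> P2. 2 ppages; refcounts: pp0:3 pp1:3
Op 4: write(P1, v1, 119). refcount(pp1)=3>1 -> COPY to pp2. 3 ppages; refcounts: pp0:3 pp1:2 pp2:1
Op 5: fork(P1) -> P3. 3 ppages; refcounts: pp0:4 pp1:2 pp2:2
Op 6: write(P3, v1, 198). refcount(pp2)=2>1 -> COPY to pp3. 4 ppages; refcounts: pp0:4 pp1:2 pp2:1 pp3:1
Op 7: read(P2, v1) -> 34. No state change.
Op 8: read(P1, v1) -> 119. No state change.

yes yes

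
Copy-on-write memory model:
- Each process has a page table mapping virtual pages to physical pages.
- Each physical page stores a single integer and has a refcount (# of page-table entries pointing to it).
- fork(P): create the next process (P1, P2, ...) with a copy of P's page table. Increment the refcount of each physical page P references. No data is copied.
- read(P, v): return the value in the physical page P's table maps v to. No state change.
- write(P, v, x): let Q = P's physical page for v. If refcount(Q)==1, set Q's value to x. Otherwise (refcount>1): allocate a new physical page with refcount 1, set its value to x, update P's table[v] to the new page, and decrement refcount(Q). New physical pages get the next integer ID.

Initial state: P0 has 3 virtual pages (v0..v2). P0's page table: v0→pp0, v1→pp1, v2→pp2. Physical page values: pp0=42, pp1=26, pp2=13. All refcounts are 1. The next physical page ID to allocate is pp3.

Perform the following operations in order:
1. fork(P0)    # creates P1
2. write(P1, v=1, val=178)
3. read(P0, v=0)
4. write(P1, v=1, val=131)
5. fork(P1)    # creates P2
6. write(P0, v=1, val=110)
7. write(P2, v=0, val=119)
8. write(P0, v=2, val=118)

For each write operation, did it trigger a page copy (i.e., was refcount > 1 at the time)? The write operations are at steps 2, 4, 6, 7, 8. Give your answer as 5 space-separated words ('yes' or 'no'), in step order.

Op 1: fork(P0) -> P1. 3 ppages; refcounts: pp0:2 pp1:2 pp2:2
Op 2: write(P1, v1, 178). refcount(pp1)=2>1 -> COPY to pp3. 4 ppages; refcounts: pp0:2 pp1:1 pp2:2 pp3:1
Op 3: read(P0, v0) -> 42. No state change.
Op 4: write(P1, v1, 131). refcount(pp3)=1 -> write in place. 4 ppages; refcounts: pp0:2 pp1:1 pp2:2 pp3:1
Op 5: fork(P1) -> P2. 4 ppages; refcounts: pp0:3 pp1:1 pp2:3 pp3:2
Op 6: write(P0, v1, 110). refcount(pp1)=1 -> write in place. 4 ppages; refcounts: pp0:3 pp1:1 pp2:3 pp3:2
Op 7: write(P2, v0, 119). refcount(pp0)=3>1 -> COPY to pp4. 5 ppages; refcounts: pp0:2 pp1:1 pp2:3 pp3:2 pp4:1
Op 8: write(P0, v2, 118). refcount(pp2)=3>1 -> COPY to pp5. 6 ppages; refcounts: pp0:2 pp1:1 pp2:2 pp3:2 pp4:1 pp5:1

yes no no yes yes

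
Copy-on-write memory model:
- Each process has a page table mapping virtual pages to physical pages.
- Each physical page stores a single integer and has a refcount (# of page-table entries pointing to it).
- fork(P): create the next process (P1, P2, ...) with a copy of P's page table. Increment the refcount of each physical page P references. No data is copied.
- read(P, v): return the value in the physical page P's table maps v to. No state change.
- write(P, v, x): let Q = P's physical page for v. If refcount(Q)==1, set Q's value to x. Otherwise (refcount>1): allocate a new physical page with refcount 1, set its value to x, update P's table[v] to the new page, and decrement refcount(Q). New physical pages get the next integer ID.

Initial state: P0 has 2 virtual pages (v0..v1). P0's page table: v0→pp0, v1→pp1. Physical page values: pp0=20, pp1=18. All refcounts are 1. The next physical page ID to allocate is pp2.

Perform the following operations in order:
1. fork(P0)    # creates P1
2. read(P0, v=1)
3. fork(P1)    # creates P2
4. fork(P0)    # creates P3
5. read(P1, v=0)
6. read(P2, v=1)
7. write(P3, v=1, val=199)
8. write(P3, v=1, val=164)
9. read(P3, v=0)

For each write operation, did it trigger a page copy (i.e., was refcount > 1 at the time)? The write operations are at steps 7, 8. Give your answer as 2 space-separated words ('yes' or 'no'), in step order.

Op 1: fork(P0) -> P1. 2 ppages; refcounts: pp0:2 pp1:2
Op 2: read(P0, v1) -> 18. No state change.
Op 3: fork(P1) -> P2. 2 ppages; refcounts: pp0:3 pp1:3
Op 4: fork(P0) -> P3. 2 ppages; refcounts: pp0:4 pp1:4
Op 5: read(P1, v0) -> 20. No state change.
Op 6: read(P2, v1) -> 18. No state change.
Op 7: write(P3, v1, 199). refcount(pp1)=4>1 -> COPY to pp2. 3 ppages; refcounts: pp0:4 pp1:3 pp2:1
Op 8: write(P3, v1, 164). refcount(pp2)=1 -> write in place. 3 ppages; refcounts: pp0:4 pp1:3 pp2:1
Op 9: read(P3, v0) -> 20. No state change.

yes no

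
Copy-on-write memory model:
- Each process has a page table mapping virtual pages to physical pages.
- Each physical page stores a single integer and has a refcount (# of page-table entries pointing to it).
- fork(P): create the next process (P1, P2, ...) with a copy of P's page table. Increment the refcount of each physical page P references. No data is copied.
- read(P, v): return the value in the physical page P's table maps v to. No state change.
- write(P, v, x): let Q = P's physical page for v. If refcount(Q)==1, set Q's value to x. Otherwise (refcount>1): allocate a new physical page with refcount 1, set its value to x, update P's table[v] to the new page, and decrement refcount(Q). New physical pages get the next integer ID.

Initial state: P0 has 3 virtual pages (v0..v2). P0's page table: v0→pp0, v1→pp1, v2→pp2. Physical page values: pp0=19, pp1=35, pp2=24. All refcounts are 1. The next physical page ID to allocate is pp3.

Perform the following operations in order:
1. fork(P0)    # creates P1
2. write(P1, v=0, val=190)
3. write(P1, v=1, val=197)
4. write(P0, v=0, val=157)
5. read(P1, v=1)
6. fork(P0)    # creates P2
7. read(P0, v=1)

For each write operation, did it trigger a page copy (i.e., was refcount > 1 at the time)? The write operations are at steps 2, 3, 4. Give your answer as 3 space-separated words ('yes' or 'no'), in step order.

Op 1: fork(P0) -> P1. 3 ppages; refcounts: pp0:2 pp1:2 pp2:2
Op 2: write(P1, v0, 190). refcount(pp0)=2>1 -> COPY to pp3. 4 ppages; refcounts: pp0:1 pp1:2 pp2:2 pp3:1
Op 3: write(P1, v1, 197). refcount(pp1)=2>1 -> COPY to pp4. 5 ppages; refcounts: pp0:1 pp1:1 pp2:2 pp3:1 pp4:1
Op 4: write(P0, v0, 157). refcount(pp0)=1 -> write in place. 5 ppages; refcounts: pp0:1 pp1:1 pp2:2 pp3:1 pp4:1
Op 5: read(P1, v1) -> 197. No state change.
Op 6: fork(P0) -> P2. 5 ppages; refcounts: pp0:2 pp1:2 pp2:3 pp3:1 pp4:1
Op 7: read(P0, v1) -> 35. No state change.

yes yes no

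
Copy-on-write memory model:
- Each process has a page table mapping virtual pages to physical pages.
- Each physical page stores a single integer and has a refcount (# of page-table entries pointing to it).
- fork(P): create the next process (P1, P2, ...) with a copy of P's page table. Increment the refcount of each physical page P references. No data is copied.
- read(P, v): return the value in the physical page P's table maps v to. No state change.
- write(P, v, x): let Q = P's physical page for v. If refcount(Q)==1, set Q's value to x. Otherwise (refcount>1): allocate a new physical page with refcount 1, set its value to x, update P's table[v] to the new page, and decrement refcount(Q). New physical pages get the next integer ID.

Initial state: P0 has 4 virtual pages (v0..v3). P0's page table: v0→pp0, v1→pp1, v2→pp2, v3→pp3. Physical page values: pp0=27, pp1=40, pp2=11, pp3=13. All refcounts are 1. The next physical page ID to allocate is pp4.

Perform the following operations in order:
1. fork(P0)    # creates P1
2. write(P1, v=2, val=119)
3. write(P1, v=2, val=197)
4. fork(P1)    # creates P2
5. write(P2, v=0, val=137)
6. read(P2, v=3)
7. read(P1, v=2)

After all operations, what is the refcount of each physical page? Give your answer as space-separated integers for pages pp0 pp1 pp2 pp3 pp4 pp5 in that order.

Answer: 2 3 1 3 2 1

Derivation:
Op 1: fork(P0) -> P1. 4 ppages; refcounts: pp0:2 pp1:2 pp2:2 pp3:2
Op 2: write(P1, v2, 119). refcount(pp2)=2>1 -> COPY to pp4. 5 ppages; refcounts: pp0:2 pp1:2 pp2:1 pp3:2 pp4:1
Op 3: write(P1, v2, 197). refcount(pp4)=1 -> write in place. 5 ppages; refcounts: pp0:2 pp1:2 pp2:1 pp3:2 pp4:1
Op 4: fork(P1) -> P2. 5 ppages; refcounts: pp0:3 pp1:3 pp2:1 pp3:3 pp4:2
Op 5: write(P2, v0, 137). refcount(pp0)=3>1 -> COPY to pp5. 6 ppages; refcounts: pp0:2 pp1:3 pp2:1 pp3:3 pp4:2 pp5:1
Op 6: read(P2, v3) -> 13. No state change.
Op 7: read(P1, v2) -> 197. No state change.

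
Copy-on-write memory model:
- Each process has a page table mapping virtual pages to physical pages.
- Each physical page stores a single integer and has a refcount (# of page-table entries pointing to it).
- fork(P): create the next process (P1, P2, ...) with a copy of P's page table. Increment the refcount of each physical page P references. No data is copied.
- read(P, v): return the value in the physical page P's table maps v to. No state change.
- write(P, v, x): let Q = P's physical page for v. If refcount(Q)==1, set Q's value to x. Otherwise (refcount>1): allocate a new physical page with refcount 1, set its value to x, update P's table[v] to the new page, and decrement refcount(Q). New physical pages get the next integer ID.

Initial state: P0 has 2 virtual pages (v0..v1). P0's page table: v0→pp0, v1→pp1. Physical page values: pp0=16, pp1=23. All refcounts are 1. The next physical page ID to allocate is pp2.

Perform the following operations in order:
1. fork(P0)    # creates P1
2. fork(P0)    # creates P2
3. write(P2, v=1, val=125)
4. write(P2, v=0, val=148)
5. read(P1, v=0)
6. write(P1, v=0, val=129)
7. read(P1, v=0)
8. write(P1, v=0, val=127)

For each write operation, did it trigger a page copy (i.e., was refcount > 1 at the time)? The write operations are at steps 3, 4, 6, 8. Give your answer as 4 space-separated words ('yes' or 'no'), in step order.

Op 1: fork(P0) -> P1. 2 ppages; refcounts: pp0:2 pp1:2
Op 2: fork(P0) -> P2. 2 ppages; refcounts: pp0:3 pp1:3
Op 3: write(P2, v1, 125). refcount(pp1)=3>1 -> COPY to pp2. 3 ppages; refcounts: pp0:3 pp1:2 pp2:1
Op 4: write(P2, v0, 148). refcount(pp0)=3>1 -> COPY to pp3. 4 ppages; refcounts: pp0:2 pp1:2 pp2:1 pp3:1
Op 5: read(P1, v0) -> 16. No state change.
Op 6: write(P1, v0, 129). refcount(pp0)=2>1 -> COPY to pp4. 5 ppages; refcounts: pp0:1 pp1:2 pp2:1 pp3:1 pp4:1
Op 7: read(P1, v0) -> 129. No state change.
Op 8: write(P1, v0, 127). refcount(pp4)=1 -> write in place. 5 ppages; refcounts: pp0:1 pp1:2 pp2:1 pp3:1 pp4:1

yes yes yes no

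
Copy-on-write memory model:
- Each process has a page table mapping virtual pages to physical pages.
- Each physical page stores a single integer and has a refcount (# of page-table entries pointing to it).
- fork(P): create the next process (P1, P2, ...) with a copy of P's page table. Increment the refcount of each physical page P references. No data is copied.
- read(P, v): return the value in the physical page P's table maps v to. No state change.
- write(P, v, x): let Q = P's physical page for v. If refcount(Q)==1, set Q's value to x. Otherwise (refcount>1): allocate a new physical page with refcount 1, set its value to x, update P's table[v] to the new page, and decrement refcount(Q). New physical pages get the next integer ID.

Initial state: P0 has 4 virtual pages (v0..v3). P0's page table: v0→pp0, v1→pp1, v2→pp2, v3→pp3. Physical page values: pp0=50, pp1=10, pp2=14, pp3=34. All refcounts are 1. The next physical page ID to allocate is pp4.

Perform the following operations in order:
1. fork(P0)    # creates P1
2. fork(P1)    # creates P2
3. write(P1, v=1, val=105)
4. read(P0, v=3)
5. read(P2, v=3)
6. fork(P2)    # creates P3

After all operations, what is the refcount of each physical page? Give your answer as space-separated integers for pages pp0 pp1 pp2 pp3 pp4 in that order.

Answer: 4 3 4 4 1

Derivation:
Op 1: fork(P0) -> P1. 4 ppages; refcounts: pp0:2 pp1:2 pp2:2 pp3:2
Op 2: fork(P1) -> P2. 4 ppages; refcounts: pp0:3 pp1:3 pp2:3 pp3:3
Op 3: write(P1, v1, 105). refcount(pp1)=3>1 -> COPY to pp4. 5 ppages; refcounts: pp0:3 pp1:2 pp2:3 pp3:3 pp4:1
Op 4: read(P0, v3) -> 34. No state change.
Op 5: read(P2, v3) -> 34. No state change.
Op 6: fork(P2) -> P3. 5 ppages; refcounts: pp0:4 pp1:3 pp2:4 pp3:4 pp4:1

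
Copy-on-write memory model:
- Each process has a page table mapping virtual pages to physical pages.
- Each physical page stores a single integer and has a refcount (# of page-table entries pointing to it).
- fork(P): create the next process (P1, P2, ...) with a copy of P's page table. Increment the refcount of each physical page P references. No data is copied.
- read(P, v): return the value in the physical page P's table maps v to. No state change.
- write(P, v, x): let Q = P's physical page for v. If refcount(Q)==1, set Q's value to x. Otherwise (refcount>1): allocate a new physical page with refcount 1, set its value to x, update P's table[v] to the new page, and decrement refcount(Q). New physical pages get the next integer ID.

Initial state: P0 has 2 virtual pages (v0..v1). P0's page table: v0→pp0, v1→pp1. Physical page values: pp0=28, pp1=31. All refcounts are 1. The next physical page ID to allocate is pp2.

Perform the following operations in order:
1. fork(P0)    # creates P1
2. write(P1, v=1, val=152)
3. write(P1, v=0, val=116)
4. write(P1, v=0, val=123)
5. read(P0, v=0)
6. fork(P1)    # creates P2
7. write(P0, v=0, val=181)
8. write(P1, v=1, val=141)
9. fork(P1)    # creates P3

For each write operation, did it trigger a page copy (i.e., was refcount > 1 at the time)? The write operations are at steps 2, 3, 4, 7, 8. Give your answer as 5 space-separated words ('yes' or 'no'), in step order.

Op 1: fork(P0) -> P1. 2 ppages; refcounts: pp0:2 pp1:2
Op 2: write(P1, v1, 152). refcount(pp1)=2>1 -> COPY to pp2. 3 ppages; refcounts: pp0:2 pp1:1 pp2:1
Op 3: write(P1, v0, 116). refcount(pp0)=2>1 -> COPY to pp3. 4 ppages; refcounts: pp0:1 pp1:1 pp2:1 pp3:1
Op 4: write(P1, v0, 123). refcount(pp3)=1 -> write in place. 4 ppages; refcounts: pp0:1 pp1:1 pp2:1 pp3:1
Op 5: read(P0, v0) -> 28. No state change.
Op 6: fork(P1) -> P2. 4 ppages; refcounts: pp0:1 pp1:1 pp2:2 pp3:2
Op 7: write(P0, v0, 181). refcount(pp0)=1 -> write in place. 4 ppages; refcounts: pp0:1 pp1:1 pp2:2 pp3:2
Op 8: write(P1, v1, 141). refcount(pp2)=2>1 -> COPY to pp4. 5 ppages; refcounts: pp0:1 pp1:1 pp2:1 pp3:2 pp4:1
Op 9: fork(P1) -> P3. 5 ppages; refcounts: pp0:1 pp1:1 pp2:1 pp3:3 pp4:2

yes yes no no yes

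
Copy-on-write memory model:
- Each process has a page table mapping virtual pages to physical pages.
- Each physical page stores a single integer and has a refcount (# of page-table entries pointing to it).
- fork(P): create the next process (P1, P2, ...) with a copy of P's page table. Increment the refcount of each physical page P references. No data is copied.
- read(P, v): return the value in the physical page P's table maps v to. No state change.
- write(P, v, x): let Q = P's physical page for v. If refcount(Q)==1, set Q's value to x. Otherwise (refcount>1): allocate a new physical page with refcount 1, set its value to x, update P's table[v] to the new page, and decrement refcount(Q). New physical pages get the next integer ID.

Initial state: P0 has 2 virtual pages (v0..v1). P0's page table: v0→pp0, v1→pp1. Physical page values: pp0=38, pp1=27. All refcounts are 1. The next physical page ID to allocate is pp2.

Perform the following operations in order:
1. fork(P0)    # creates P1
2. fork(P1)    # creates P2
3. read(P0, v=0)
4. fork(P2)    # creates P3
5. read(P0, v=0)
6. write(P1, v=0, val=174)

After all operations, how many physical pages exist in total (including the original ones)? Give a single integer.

Op 1: fork(P0) -> P1. 2 ppages; refcounts: pp0:2 pp1:2
Op 2: fork(P1) -> P2. 2 ppages; refcounts: pp0:3 pp1:3
Op 3: read(P0, v0) -> 38. No state change.
Op 4: fork(P2) -> P3. 2 ppages; refcounts: pp0:4 pp1:4
Op 5: read(P0, v0) -> 38. No state change.
Op 6: write(P1, v0, 174). refcount(pp0)=4>1 -> COPY to pp2. 3 ppages; refcounts: pp0:3 pp1:4 pp2:1

Answer: 3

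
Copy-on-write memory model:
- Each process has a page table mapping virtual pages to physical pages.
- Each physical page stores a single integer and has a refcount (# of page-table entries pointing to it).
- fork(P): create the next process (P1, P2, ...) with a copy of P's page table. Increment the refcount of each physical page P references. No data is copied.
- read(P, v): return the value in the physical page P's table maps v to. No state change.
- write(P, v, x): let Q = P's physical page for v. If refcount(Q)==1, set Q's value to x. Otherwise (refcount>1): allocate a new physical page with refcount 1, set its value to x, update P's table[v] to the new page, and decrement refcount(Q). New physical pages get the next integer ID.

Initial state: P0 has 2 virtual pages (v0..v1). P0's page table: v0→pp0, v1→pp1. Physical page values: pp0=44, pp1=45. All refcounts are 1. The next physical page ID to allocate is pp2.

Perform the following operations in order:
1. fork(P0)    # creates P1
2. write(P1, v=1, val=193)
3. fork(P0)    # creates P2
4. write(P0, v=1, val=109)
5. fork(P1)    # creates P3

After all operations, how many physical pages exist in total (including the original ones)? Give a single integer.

Answer: 4

Derivation:
Op 1: fork(P0) -> P1. 2 ppages; refcounts: pp0:2 pp1:2
Op 2: write(P1, v1, 193). refcount(pp1)=2>1 -> COPY to pp2. 3 ppages; refcounts: pp0:2 pp1:1 pp2:1
Op 3: fork(P0) -> P2. 3 ppages; refcounts: pp0:3 pp1:2 pp2:1
Op 4: write(P0, v1, 109). refcount(pp1)=2>1 -> COPY to pp3. 4 ppages; refcounts: pp0:3 pp1:1 pp2:1 pp3:1
Op 5: fork(P1) -> P3. 4 ppages; refcounts: pp0:4 pp1:1 pp2:2 pp3:1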